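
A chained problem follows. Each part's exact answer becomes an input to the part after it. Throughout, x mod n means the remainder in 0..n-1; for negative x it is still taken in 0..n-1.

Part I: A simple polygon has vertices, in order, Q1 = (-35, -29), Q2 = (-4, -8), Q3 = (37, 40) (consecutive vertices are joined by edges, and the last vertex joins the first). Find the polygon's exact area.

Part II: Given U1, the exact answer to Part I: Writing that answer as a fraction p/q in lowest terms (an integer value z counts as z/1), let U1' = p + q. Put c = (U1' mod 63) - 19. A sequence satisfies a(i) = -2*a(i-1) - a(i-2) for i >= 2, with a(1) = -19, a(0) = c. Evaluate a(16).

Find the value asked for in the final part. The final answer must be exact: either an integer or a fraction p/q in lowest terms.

-341

Part I: cross terms: (-35*-8 - -4*-29)=164, (-4*40 - 37*-8)=136, (37*-29 - -35*40)=327; twice the area = |627| = 627; area = 627/2; answer 627/2
Part II: U1 = 627/2; threaded value p + q = 629; c = 43; a(2) = -2*(-19) - 1*(43) = -5; iterating: a(2)=-5, a(3)=29, a(4)=-53, a(5)=77, a(6)=-101, a(7)=125, a(8)=-149, a(9)=173, a(10)=-197, a(11)=221, a(12)=-245, a(13)=269, a(14)=-293, a(15)=317, a(16)=-341; answer -341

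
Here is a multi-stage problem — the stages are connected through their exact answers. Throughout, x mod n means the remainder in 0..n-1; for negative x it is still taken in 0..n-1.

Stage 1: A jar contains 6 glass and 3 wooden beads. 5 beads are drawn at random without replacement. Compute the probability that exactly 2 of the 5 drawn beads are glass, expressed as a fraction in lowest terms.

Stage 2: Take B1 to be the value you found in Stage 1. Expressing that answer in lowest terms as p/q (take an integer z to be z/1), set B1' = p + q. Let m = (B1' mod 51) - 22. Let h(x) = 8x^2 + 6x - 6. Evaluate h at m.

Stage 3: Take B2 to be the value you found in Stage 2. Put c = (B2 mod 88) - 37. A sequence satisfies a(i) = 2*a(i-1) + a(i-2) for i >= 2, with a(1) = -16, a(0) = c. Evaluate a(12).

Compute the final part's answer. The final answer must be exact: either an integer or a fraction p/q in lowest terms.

-204537

Stage 1: total draws C(9,5) = 126; favorable C(6,2)*C(3,3) = 15; P = 5/42; answer 5/42
Stage 2: B1 = 5/42; threaded value p + q = 47; m = 25; 8*(25)^2 + 6*(25)^1 - 6 = (5000) + (150) + (-6) = 5144; answer 5144
Stage 3: B2 = 5144; c = 3; a(2) = 2*(-16) + 1*(3) = -29; iterating: a(2)=-29, a(3)=-74, a(4)=-177, a(5)=-428, a(6)=-1033, a(7)=-2494, a(8)=-6021, a(9)=-14536, a(10)=-35093, a(11)=-84722, a(12)=-204537; answer -204537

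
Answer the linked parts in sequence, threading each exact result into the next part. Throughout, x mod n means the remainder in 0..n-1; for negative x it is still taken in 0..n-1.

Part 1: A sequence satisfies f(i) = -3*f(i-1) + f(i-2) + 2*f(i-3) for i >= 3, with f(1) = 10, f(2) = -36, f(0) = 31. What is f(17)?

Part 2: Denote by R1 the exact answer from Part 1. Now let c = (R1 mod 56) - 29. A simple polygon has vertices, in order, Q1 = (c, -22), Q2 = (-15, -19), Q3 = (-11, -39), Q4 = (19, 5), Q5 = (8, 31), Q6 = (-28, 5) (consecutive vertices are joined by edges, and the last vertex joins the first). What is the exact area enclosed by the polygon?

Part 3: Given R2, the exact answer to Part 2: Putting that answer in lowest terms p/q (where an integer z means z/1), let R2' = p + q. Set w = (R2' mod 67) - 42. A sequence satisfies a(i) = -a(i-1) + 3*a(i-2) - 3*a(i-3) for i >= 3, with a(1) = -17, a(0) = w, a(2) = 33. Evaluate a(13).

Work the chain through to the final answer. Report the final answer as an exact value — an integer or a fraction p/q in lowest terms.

Part 1: f(3) = -3*(-36) + 1*(10) + 2*(31) = 180; iterating: f(3)=180, f(4)=-556, f(5)=1776, f(6)=-5524, f(7)=17236, f(8)=-53680, f(9)=167228, f(10)=-520892, f(11)=1622544, f(12)=-5054068, f(13)=15742964, f(14)=-49037872, f(15)=152748444, f(16)=-475797276, f(17)=1482064528; answer 1482064528
Part 2: R1 = 1482064528; c = -29; cross terms: (-29*-19 - -15*-22)=221, (-15*-39 - -11*-19)=376, (-11*5 - 19*-39)=686, (19*31 - 8*5)=549, (8*5 - -28*31)=908, (-28*-22 - -29*5)=761; twice the area = |3501| = 3501; area = 3501/2; answer 3501/2
Part 3: R2 = 3501/2; threaded value p + q = 3503; w = -23; a(3) = -1*(33) + 3*(-17) - 3*(-23) = -15; iterating: a(3)=-15, a(4)=165, a(5)=-309, a(6)=849, a(7)=-2271, a(8)=5745, a(9)=-15105, a(10)=39153, a(11)=-101703, a(12)=264477, a(13)=-687045; answer -687045

-687045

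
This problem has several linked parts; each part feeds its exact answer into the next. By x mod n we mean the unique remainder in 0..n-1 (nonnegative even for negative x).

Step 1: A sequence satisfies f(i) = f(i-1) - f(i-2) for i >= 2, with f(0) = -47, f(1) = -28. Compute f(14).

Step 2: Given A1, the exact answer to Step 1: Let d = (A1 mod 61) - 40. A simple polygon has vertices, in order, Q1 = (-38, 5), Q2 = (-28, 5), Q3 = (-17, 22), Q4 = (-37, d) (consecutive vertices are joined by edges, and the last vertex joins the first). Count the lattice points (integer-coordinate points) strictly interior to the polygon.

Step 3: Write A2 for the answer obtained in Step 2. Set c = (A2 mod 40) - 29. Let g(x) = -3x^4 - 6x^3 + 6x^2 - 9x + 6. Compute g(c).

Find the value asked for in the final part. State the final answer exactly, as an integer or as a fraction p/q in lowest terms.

Step 1: f(2) = 1*(-28) - 1*(-47) = 19; iterating: f(2)=19, f(3)=47, f(4)=28, f(5)=-19, f(6)=-47, f(7)=-28, f(8)=19, f(9)=47, f(10)=28, f(11)=-19, f(12)=-47, f(13)=-28, f(14)=19; answer 19
Step 2: A1 = 19; d = -21; cross terms: (-38*5 - -28*5)=-50, (-28*22 - -17*5)=-531, (-17*-21 - -37*22)=1171, (-37*5 - -38*-21)=-983; twice the area = |-393| = 393; area = 393/2; boundary points = 10 + 1 + 1 + 1 = 13; strictly interior points = area - boundary/2 + 1 = 191; answer 191
Step 3: A2 = 191; c = 2; -3*(2)^4 - 6*(2)^3 + 6*(2)^2 - 9*(2)^1 + 6 = (-48) + (-48) + (24) + (-18) + (6) = -84; answer -84

-84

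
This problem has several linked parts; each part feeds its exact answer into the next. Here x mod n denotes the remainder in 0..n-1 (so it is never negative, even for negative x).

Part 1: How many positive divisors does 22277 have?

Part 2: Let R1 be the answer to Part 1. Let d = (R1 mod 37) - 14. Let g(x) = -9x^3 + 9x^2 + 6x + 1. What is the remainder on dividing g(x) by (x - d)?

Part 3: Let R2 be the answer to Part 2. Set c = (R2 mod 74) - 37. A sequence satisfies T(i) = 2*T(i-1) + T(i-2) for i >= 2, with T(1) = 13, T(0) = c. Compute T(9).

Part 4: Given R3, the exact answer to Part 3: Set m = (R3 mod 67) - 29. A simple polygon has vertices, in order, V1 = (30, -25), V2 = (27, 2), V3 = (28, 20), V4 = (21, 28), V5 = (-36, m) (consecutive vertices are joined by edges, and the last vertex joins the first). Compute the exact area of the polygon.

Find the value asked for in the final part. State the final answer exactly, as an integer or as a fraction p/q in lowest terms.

3419/2

Part 1: 22277 is prime, so its only divisors are 1 and 22277; count = 2; answer 2
Part 2: R1 = 2; d = -12; remainder = value at the root: -9*(-12)^3 + 9*(-12)^2 + 6*(-12)^1 + 1 = (15552) + (1296) + (-72) + (1) = 16777; answer 16777
Part 3: R2 = 16777; c = 16; T(2) = 2*(13) + 1*(16) = 42; iterating: T(2)=42, T(3)=97, T(4)=236, T(5)=569, T(6)=1374, T(7)=3317, T(8)=8008, T(9)=19333; answer 19333
Part 4: R3 = 19333; m = 8; cross terms: (30*2 - 27*-25)=735, (27*20 - 28*2)=484, (28*28 - 21*20)=364, (21*8 - -36*28)=1176, (-36*-25 - 30*8)=660; twice the area = |3419| = 3419; area = 3419/2; answer 3419/2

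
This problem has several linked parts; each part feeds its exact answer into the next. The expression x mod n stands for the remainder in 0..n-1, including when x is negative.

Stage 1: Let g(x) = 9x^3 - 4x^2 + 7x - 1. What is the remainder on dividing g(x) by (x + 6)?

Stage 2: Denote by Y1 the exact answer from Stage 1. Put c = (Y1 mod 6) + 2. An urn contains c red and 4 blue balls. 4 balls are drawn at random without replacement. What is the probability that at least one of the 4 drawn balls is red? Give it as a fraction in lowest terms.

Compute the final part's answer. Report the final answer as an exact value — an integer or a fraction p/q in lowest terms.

Stage 1: remainder = value at the root: 9*(-6)^3 - 4*(-6)^2 + 7*(-6)^1 - 1 = (-1944) + (-144) + (-42) + (-1) = -2131; answer -2131
Stage 2: Y1 = -2131; c = 7; total draws C(11,4) = 330; complement C(4,4) = 1; favorable 330 - 1 = 329; P = 329/330; answer 329/330

329/330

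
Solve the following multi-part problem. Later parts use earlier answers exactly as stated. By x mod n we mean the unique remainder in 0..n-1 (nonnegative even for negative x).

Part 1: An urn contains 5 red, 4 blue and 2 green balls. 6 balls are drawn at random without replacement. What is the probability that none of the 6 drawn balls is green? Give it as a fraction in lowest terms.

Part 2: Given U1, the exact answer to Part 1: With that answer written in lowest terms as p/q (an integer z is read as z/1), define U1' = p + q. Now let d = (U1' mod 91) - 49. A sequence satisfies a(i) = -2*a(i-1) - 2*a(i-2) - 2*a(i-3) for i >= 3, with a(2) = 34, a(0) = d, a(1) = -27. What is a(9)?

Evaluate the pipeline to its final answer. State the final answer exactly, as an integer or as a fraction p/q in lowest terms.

Part 1: total draws C(11,6) = 462; favorable C(9,6) = 84; P = 2/11; answer 2/11
Part 2: U1 = 2/11; threaded value p + q = 13; d = -36; a(3) = -2*(34) - 2*(-27) - 2*(-36) = 58; iterating: a(3)=58, a(4)=-130, a(5)=76, a(6)=-8, a(7)=124, a(8)=-384, a(9)=536; answer 536

536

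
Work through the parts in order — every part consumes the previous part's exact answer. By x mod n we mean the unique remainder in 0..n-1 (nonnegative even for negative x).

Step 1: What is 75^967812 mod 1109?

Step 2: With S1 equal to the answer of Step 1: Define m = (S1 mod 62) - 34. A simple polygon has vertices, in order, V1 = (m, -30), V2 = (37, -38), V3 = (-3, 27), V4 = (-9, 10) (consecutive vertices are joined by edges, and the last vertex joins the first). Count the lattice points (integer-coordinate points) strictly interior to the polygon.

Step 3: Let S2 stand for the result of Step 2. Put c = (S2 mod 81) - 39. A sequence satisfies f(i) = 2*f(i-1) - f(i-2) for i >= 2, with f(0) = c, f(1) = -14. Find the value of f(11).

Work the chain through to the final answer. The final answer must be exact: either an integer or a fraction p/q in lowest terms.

-384

Step 1: squarings mod 1109: 75^1=75, 75^2=80, 75^4=855, 75^8=194, 75^16=1039, 75^32=464, 75^64=150, 75^128=320, 75^256=372, 75^512=868, 75^1024=413, 75^2048=892, 75^4096=511, 75^8192=506, 75^16384=966, 75^32768=487, 75^65536=952, 75^131072=251, 75^262144=897, 75^524288=584; 75^967812 = 75^4 * 75^128 * 75^1024 * 75^16384 * 75^32768 * 75^131072 * 75^262144 * 75^524288 = 235 (mod 1109); answer 235
Step 2: S1 = 235; m = 15; cross terms: (15*-38 - 37*-30)=540, (37*27 - -3*-38)=885, (-3*10 - -9*27)=213, (-9*-30 - 15*10)=120; twice the area = |1758| = 1758; area = 879; boundary points = 2 + 5 + 1 + 8 = 16; strictly interior points = area - boundary/2 + 1 = 872; answer 872
Step 3: S2 = 872; c = 23; f(2) = 2*(-14) - 1*(23) = -51; iterating: f(2)=-51, f(3)=-88, f(4)=-125, f(5)=-162, f(6)=-199, f(7)=-236, f(8)=-273, f(9)=-310, f(10)=-347, f(11)=-384; answer -384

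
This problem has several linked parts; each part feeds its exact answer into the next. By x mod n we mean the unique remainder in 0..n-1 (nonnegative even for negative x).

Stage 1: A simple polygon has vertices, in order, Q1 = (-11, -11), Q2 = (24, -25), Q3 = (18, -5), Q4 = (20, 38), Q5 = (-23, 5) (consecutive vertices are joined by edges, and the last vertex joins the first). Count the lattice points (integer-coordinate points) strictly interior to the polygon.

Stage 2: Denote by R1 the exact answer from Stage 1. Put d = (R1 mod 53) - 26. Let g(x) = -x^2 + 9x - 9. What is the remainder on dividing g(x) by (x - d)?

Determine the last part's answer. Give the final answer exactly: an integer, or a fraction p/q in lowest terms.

11

Stage 1: cross terms: (-11*-25 - 24*-11)=539, (24*-5 - 18*-25)=330, (18*38 - 20*-5)=784, (20*5 - -23*38)=974, (-23*-11 - -11*5)=308; twice the area = |2935| = 2935; area = 2935/2; boundary points = 7 + 2 + 1 + 1 + 4 = 15; strictly interior points = area - boundary/2 + 1 = 1461; answer 1461
Stage 2: R1 = 1461; d = 4; remainder = value at the root: -1*(4)^2 + 9*(4)^1 - 9 = (-16) + (36) + (-9) = 11; answer 11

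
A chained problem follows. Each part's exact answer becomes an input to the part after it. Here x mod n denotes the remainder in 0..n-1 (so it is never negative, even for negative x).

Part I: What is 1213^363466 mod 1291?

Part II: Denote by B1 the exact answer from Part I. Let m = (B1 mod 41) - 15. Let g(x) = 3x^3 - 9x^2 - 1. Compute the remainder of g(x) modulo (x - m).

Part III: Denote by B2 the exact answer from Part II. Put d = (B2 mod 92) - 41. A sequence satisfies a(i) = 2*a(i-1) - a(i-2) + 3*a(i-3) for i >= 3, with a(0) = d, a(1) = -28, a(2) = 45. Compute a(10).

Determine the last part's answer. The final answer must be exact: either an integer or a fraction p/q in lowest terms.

Part I: squarings mod 1291: 1213^1=1213, 1213^2=920, 1213^4=795, 1213^8=726, 1213^16=348, 1213^32=1041, 1213^64=532, 1213^128=295, 1213^256=528, 1213^512=1219, 1213^1024=20, 1213^2048=400, 1213^4096=1207, 1213^8192=601, 1213^16384=1012, 1213^32768=381, 1213^65536=569, 1213^131072=1011, 1213^262144=940; 1213^363466 = 1213^2 * 1213^8 * 1213^64 * 1213^128 * 1213^256 * 1213^512 * 1213^2048 * 1213^32768 * 1213^65536 * 1213^262144 = 1042 (mod 1291); answer 1042
Part II: B1 = 1042; m = 2; remainder = value at the root: 3*(2)^3 - 9*(2)^2 - 1 = (24) + (-36) + (-1) = -13; answer -13
Part III: B2 = -13; d = 38; a(3) = 2*(45) - 1*(-28) + 3*(38) = 232; iterating: a(3)=232, a(4)=335, a(5)=573, a(6)=1507, a(7)=3446, a(8)=7104, a(9)=15283, a(10)=33800; answer 33800

33800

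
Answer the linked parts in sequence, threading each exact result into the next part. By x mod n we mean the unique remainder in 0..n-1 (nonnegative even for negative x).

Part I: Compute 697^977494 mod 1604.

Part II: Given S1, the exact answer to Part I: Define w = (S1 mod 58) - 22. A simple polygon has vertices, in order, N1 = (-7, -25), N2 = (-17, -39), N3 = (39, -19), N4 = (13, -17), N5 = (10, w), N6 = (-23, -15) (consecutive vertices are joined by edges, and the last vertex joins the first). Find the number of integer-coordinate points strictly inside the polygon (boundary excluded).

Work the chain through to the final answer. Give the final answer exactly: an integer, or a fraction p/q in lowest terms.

1255

Part I: squarings mod 1604: 697^1=697, 697^2=1401, 697^4=1109, 697^8=1217, 697^16=597, 697^32=321, 697^64=385, 697^128=657, 697^256=173, 697^512=1057, 697^1024=865, 697^2048=761, 697^4096=77, 697^8192=1117, 697^16384=1381, 697^32768=5, 697^65536=25, 697^131072=625, 697^262144=853, 697^524288=997; 697^977494 = 697^2 * 697^4 * 697^16 * 697^64 * 697^512 * 697^2048 * 697^8192 * 697^16384 * 697^32768 * 697^131072 * 697^262144 * 697^524288 = 913 (mod 1604); answer 913
Part II: S1 = 913; w = 21; cross terms: (-7*-39 - -17*-25)=-152, (-17*-19 - 39*-39)=1844, (39*-17 - 13*-19)=-416, (13*21 - 10*-17)=443, (10*-15 - -23*21)=333, (-23*-25 - -7*-15)=470; twice the area = |2522| = 2522; area = 1261; boundary points = 2 + 4 + 2 + 1 + 3 + 2 = 14; strictly interior points = area - boundary/2 + 1 = 1255; answer 1255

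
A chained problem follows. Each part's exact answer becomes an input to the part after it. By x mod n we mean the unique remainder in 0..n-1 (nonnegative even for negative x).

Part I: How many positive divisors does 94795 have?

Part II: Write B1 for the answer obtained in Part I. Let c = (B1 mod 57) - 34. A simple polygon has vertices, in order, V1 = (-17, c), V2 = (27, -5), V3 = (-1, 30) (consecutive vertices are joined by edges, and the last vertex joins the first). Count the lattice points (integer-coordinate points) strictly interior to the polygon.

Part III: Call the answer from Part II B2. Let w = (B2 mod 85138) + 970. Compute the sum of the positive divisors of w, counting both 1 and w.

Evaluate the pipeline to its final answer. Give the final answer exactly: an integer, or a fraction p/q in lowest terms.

3360

Part I: 94795 = 5 * 18959; number of divisors = (1+1) * (1+1) = 4; answer 4
Part II: B1 = 4; c = -30; cross terms: (-17*-5 - 27*-30)=895, (27*30 - -1*-5)=805, (-1*-30 - -17*30)=540; twice the area = |2240| = 2240; area = 1120; boundary points = 1 + 7 + 4 = 12; strictly interior points = area - boundary/2 + 1 = 1115; answer 1115
Part III: B2 = 1115; w = 2085; 2085 = 3 * 5 * 139; sigma = (1 + 3) * (1 + 5) * (1 + 139) = 4 * 6 * 140 = 3360; answer 3360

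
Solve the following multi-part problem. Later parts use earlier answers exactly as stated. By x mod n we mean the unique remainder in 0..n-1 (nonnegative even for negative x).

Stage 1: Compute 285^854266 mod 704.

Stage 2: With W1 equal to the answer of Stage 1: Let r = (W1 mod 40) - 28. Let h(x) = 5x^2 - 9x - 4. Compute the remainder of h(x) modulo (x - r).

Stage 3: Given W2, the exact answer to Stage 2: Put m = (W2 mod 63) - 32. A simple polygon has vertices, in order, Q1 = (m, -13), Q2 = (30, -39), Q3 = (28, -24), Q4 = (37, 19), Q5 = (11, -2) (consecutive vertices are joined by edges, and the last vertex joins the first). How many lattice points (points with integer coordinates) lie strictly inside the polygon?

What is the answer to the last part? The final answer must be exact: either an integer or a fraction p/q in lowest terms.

1339

Stage 1: squarings mod 704: 285^1=285, 285^2=265, 285^4=529, 285^8=353, 285^16=1, 285^32=1, 285^64=1, 285^128=1, 285^256=1, 285^512=1, 285^1024=1, 285^2048=1, 285^4096=1, 285^8192=1, 285^16384=1, 285^32768=1, 285^65536=1, 285^131072=1, 285^262144=1, 285^524288=1; 285^854266 = 285^2 * 285^8 * 285^16 * 285^32 * 285^64 * 285^128 * 285^2048 * 285^65536 * 285^262144 * 285^524288 = 617 (mod 704); answer 617
Stage 2: W1 = 617; r = -11; remainder = value at the root: 5*(-11)^2 - 9*(-11)^1 - 4 = (605) + (99) + (-4) = 700; answer 700
Stage 3: W2 = 700; m = -25; cross terms: (-25*-39 - 30*-13)=1365, (30*-24 - 28*-39)=372, (28*19 - 37*-24)=1420, (37*-2 - 11*19)=-283, (11*-13 - -25*-2)=-193; twice the area = |2681| = 2681; area = 2681/2; boundary points = 1 + 1 + 1 + 1 + 1 = 5; strictly interior points = area - boundary/2 + 1 = 1339; answer 1339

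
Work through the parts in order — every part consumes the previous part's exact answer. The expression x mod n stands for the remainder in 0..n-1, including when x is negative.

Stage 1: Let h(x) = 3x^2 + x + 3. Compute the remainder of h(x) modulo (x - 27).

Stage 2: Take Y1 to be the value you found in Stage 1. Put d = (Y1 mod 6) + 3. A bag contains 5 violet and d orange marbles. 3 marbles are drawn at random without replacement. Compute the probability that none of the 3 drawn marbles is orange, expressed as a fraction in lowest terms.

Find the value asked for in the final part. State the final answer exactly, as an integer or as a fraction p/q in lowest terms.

Stage 1: remainder = value at the root: 3*(27)^2 + 1*(27)^1 + 3 = (2187) + (27) + (3) = 2217; answer 2217
Stage 2: Y1 = 2217; d = 6; total draws C(11,3) = 165; favorable C(5,3) = 10; P = 2/33; answer 2/33

2/33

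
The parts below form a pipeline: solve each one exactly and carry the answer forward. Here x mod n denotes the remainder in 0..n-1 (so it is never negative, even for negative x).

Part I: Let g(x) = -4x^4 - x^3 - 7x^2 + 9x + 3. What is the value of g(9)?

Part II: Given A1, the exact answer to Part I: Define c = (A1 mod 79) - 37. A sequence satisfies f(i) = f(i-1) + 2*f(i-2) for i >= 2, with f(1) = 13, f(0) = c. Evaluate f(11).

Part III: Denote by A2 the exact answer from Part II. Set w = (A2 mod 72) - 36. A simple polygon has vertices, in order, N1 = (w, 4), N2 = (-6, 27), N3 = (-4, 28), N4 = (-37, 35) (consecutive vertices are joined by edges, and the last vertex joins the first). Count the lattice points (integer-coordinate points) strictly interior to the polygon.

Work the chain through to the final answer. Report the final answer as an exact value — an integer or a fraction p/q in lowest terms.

Part I: -4*(9)^4 - 1*(9)^3 - 7*(9)^2 + 9*(9)^1 + 3 = (-26244) + (-729) + (-567) + (81) + (3) = -27456; answer -27456
Part II: A1 = -27456; c = -1; f(2) = 1*(13) + 2*(-1) = 11; iterating: f(2)=11, f(3)=37, f(4)=59, f(5)=133, f(6)=251, f(7)=517, f(8)=1019, f(9)=2053, f(10)=4091, f(11)=8197; answer 8197
Part III: A2 = 8197; w = 25; cross terms: (25*27 - -6*4)=699, (-6*28 - -4*27)=-60, (-4*35 - -37*28)=896, (-37*4 - 25*35)=-1023; twice the area = |512| = 512; area = 256; boundary points = 1 + 1 + 1 + 31 = 34; strictly interior points = area - boundary/2 + 1 = 240; answer 240

240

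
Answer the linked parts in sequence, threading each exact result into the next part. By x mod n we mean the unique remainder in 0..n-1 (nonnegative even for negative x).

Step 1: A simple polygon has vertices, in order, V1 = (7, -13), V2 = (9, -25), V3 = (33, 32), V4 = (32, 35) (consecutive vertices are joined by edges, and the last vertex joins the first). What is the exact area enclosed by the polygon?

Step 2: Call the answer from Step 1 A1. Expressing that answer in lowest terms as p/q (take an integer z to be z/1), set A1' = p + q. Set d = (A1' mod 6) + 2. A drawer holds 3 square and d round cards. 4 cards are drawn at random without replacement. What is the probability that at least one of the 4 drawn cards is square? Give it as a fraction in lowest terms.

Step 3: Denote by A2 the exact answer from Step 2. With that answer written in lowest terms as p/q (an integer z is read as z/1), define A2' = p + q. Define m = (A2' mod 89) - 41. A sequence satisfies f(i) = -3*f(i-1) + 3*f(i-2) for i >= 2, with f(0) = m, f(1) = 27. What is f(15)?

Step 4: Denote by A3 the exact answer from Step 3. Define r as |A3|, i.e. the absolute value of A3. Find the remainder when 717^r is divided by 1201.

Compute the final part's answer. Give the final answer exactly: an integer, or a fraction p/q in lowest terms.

173

Step 1: cross terms: (7*-25 - 9*-13)=-58, (9*32 - 33*-25)=1113, (33*35 - 32*32)=131, (32*-13 - 7*35)=-661; twice the area = |525| = 525; area = 525/2; answer 525/2
Step 2: A1 = 525/2; threaded value p + q = 527; d = 7; total draws C(10,4) = 210; complement C(7,4) = 35; favorable 210 - 35 = 175; P = 5/6; answer 5/6
Step 3: A2 = 5/6; threaded value p + q = 11; m = -30; f(2) = -3*(27) + 3*(-30) = -171; iterating: f(2)=-171, f(3)=594, f(4)=-2295, f(5)=8667, f(6)=-32886, f(7)=124659, f(8)=-472635, f(9)=1791882, f(10)=-6793551, f(11)=25756299, f(12)=-97649550, f(13)=370217547, f(14)=-1403601291, f(15)=5321456514; answer 5321456514
Step 4: A3 = 5321456514; r = 5321456514; squarings mod 1201: 717^1=717, 717^2=61, 717^4=118, 717^8=713, 717^16=346, 717^32=817, 717^64=934, 717^128=430, 717^256=1147, 717^512=514, 717^1024=1177, 717^2048=576, 717^4096=300, 717^8192=1126, 717^16384=821, 717^32768=280, 717^65536=335, 717^131072=532, 717^262144=789, 717^524288=403, 717^1048576=274, 717^2097152=614, 717^4194304=1083, 717^8388608=713, 717^16777216=346, 717^33554432=817, 717^67108864=934, 717^134217728=430, 717^268435456=1147, 717^536870912=514, 717^1073741824=1177, 717^2147483648=576, 717^4294967296=300; 717^5321456514 = 717^2 * 717^128 * 717^256 * 717^512 * 717^2048 * 717^4096 * 717^8192 * 717^16384 * 717^32768 * 717^131072 * 717^262144 * 717^524288 * 717^2097152 * 717^16777216 * 717^67108864 * 717^134217728 * 717^268435456 * 717^536870912 * 717^4294967296 = 173 (mod 1201); answer 173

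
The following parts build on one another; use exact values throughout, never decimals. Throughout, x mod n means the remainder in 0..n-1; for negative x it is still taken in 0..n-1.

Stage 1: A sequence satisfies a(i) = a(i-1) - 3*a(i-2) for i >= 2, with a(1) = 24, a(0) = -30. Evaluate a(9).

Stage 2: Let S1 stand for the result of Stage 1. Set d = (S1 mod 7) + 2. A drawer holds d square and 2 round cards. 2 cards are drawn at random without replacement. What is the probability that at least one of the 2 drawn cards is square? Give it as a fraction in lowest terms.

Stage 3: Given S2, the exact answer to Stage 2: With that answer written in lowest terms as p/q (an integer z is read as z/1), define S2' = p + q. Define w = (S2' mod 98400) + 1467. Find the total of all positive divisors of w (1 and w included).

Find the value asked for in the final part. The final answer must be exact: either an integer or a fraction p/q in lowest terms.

3240

Stage 1: a(2) = 1*(24) - 3*(-30) = 114; iterating: a(2)=114, a(3)=42, a(4)=-300, a(5)=-426, a(6)=474, a(7)=1752, a(8)=330, a(9)=-4926; answer -4926
Stage 2: S1 = -4926; d = 4; total draws C(6,2) = 15; complement C(2,2) = 1; favorable 15 - 1 = 14; P = 14/15; answer 14/15
Stage 3: S2 = 14/15; threaded value p + q = 29; w = 1496; 1496 = 2^3 * 11 * 17; sigma = (1 + 2 + 4 + 8) * (1 + 11) * (1 + 17) = 15 * 12 * 18 = 3240; answer 3240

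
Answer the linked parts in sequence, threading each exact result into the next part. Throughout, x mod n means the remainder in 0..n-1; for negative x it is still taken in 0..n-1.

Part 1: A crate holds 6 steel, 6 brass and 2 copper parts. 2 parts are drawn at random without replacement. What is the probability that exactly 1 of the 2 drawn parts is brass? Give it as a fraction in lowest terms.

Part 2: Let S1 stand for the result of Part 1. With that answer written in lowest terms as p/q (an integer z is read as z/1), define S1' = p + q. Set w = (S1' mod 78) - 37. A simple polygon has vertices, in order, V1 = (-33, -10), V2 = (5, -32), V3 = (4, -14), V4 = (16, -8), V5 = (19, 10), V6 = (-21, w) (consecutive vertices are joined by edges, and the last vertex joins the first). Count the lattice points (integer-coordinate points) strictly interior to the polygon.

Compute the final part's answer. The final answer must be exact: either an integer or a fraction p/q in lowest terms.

Part 1: total draws C(14,2) = 91; favorable C(6,1)*C(8,1) = 48; P = 48/91; answer 48/91
Part 2: S1 = 48/91; threaded value p + q = 139; w = 24; cross terms: (-33*-32 - 5*-10)=1106, (5*-14 - 4*-32)=58, (4*-8 - 16*-14)=192, (16*10 - 19*-8)=312, (19*24 - -21*10)=666, (-21*-10 - -33*24)=1002; twice the area = |3336| = 3336; area = 1668; boundary points = 2 + 1 + 6 + 3 + 2 + 2 = 16; strictly interior points = area - boundary/2 + 1 = 1661; answer 1661

1661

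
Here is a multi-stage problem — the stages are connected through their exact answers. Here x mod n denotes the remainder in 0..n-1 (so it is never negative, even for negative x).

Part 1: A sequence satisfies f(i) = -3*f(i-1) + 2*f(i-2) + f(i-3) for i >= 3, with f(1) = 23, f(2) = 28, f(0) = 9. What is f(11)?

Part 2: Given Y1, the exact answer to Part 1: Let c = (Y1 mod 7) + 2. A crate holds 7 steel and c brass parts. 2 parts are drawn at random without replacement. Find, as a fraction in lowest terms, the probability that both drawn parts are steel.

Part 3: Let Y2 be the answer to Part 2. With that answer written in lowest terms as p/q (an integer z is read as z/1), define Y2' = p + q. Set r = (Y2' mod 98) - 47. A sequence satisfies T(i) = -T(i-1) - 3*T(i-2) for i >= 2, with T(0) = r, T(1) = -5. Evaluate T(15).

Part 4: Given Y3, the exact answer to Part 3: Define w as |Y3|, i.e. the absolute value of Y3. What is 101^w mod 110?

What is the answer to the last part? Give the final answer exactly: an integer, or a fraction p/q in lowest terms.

Part 1: f(3) = -3*(28) + 2*(23) + 1*(9) = -29; iterating: f(3)=-29, f(4)=166, f(5)=-528, f(6)=1887, f(7)=-6551, f(8)=22899, f(9)=-79912, f(10)=278983, f(11)=-973874; answer -973874
Part 2: Y1 = -973874; c = 3; total draws C(10,2) = 45; favorable C(7,2) = 21; P = 7/15; answer 7/15
Part 3: Y2 = 7/15; threaded value p + q = 22; r = -25; T(2) = -1*(-5) - 3*(-25) = 80; iterating: T(2)=80, T(3)=-65, T(4)=-175, T(5)=370, T(6)=155, T(7)=-1265, T(8)=800, T(9)=2995, T(10)=-5395, T(11)=-3590, T(12)=19775, T(13)=-9005, T(14)=-50320, T(15)=77335; answer 77335
Part 4: Y3 = 77335; w = 77335; squarings mod 110: 101^1=101, 101^2=81, 101^4=71, 101^8=91, 101^16=31, 101^32=81, 101^64=71, 101^128=91, 101^256=31, 101^512=81, 101^1024=71, 101^2048=91, 101^4096=31, 101^8192=81, 101^16384=71, 101^32768=91, 101^65536=31; 101^77335 = 101^1 * 101^2 * 101^4 * 101^16 * 101^512 * 101^1024 * 101^2048 * 101^8192 * 101^65536 = 21 (mod 110); answer 21

21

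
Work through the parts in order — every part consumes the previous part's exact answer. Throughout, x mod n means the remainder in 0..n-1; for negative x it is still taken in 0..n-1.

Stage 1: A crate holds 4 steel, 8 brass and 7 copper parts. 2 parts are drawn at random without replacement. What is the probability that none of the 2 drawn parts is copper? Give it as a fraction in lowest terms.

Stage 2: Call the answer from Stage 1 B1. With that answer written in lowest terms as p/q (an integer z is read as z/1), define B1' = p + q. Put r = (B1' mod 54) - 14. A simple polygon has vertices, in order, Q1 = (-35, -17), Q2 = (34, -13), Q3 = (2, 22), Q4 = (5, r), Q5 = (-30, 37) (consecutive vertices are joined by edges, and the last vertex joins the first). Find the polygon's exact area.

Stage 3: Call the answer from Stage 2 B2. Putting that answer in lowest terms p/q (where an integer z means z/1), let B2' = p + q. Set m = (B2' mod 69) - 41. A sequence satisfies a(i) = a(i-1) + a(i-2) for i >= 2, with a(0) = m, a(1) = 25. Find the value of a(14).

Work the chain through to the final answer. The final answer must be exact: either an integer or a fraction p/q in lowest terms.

Stage 1: total draws C(19,2) = 171; favorable C(12,2) = 66; P = 22/57; answer 22/57
Stage 2: B1 = 22/57; threaded value p + q = 79; r = 11; cross terms: (-35*-13 - 34*-17)=1033, (34*22 - 2*-13)=774, (2*11 - 5*22)=-88, (5*37 - -30*11)=515, (-30*-17 - -35*37)=1805; twice the area = |4039| = 4039; area = 4039/2; answer 4039/2
Stage 3: B2 = 4039/2; threaded value p + q = 4041; m = -2; a(2) = 1*(25) + 1*(-2) = 23; iterating: a(2)=23, a(3)=48, a(4)=71, a(5)=119, a(6)=190, a(7)=309, a(8)=499, a(9)=808, a(10)=1307, a(11)=2115, a(12)=3422, a(13)=5537, a(14)=8959; answer 8959

8959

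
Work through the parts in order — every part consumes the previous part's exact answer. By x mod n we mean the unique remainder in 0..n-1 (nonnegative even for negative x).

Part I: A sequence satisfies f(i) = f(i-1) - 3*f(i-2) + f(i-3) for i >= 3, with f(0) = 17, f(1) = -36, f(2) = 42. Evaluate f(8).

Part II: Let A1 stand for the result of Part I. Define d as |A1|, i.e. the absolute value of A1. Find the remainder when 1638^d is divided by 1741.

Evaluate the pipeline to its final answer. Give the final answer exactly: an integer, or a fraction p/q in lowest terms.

Part I: f(3) = 1*(42) - 3*(-36) + 1*(17) = 167; iterating: f(3)=167, f(4)=5, f(5)=-454, f(6)=-302, f(7)=1065, f(8)=1517; answer 1517
Part II: A1 = 1517; d = 1517; squarings mod 1741: 1638^1=1638, 1638^2=163, 1638^4=454, 1638^8=678, 1638^16=60, 1638^32=118, 1638^64=1737, 1638^128=16, 1638^256=256, 1638^512=1119, 1638^1024=382; 1638^1517 = 1638^1 * 1638^4 * 1638^8 * 1638^32 * 1638^64 * 1638^128 * 1638^256 * 1638^1024 = 619 (mod 1741); answer 619

619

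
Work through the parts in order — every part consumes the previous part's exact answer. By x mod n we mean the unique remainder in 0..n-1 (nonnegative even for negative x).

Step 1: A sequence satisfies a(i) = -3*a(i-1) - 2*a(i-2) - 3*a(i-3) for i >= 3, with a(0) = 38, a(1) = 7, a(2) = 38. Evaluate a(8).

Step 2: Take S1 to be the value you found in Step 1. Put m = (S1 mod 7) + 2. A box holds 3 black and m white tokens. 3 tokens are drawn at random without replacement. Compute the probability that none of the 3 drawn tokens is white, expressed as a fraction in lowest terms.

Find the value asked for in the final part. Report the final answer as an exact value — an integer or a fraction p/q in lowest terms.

Step 1: a(3) = -3*(38) - 2*(7) - 3*(38) = -242; iterating: a(3)=-242, a(4)=629, a(5)=-1517, a(6)=4019, a(7)=-10910, a(8)=29243; answer 29243
Step 2: S1 = 29243; m = 6; total draws C(9,3) = 84; favorable C(3,3) = 1; P = 1/84; answer 1/84

1/84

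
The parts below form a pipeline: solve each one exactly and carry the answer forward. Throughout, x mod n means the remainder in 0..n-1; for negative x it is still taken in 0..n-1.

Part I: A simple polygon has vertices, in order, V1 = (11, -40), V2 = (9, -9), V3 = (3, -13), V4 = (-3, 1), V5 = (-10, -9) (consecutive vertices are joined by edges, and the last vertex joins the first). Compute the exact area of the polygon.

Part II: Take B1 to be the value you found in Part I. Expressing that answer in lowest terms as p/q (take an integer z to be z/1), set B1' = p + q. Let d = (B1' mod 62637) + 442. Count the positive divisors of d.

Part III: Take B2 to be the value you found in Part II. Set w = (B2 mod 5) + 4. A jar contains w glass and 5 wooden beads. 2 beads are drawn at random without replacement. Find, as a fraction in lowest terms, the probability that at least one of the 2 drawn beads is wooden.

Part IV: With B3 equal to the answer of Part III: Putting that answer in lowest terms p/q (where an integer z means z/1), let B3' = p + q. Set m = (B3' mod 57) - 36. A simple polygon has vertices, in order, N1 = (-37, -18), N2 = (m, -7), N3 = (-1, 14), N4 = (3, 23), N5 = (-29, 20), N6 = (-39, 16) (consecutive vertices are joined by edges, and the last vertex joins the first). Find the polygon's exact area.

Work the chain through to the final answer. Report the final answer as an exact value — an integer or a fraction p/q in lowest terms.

798

Part I: cross terms: (11*-9 - 9*-40)=261, (9*-13 - 3*-9)=-90, (3*1 - -3*-13)=-36, (-3*-9 - -10*1)=37, (-10*-40 - 11*-9)=499; twice the area = |671| = 671; area = 671/2; answer 671/2
Part II: B1 = 671/2; threaded value p + q = 673; d = 1115; 1115 = 5 * 223; number of divisors = (1+1) * (1+1) = 4; answer 4
Part III: B2 = 4; w = 8; total draws C(13,2) = 78; complement C(8,2) = 28; favorable 78 - 28 = 50; P = 25/39; answer 25/39
Part IV: B3 = 25/39; threaded value p + q = 64; m = -29; cross terms: (-37*-7 - -29*-18)=-263, (-29*14 - -1*-7)=-413, (-1*23 - 3*14)=-65, (3*20 - -29*23)=727, (-29*16 - -39*20)=316, (-39*-18 - -37*16)=1294; twice the area = |1596| = 1596; area = 798; answer 798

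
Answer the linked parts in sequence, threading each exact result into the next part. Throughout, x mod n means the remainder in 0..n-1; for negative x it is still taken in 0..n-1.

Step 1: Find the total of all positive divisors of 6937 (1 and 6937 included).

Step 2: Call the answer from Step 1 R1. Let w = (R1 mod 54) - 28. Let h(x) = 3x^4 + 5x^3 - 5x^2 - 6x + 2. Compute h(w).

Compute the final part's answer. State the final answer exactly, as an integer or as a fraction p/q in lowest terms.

Step 1: 6937 = 7 * 991; sigma = (1 + 7) * (1 + 991) = 8 * 992 = 7936; answer 7936
Step 2: R1 = 7936; w = 24; 3*(24)^4 + 5*(24)^3 - 5*(24)^2 - 6*(24)^1 + 2 = (995328) + (69120) + (-2880) + (-144) + (2) = 1061426; answer 1061426

1061426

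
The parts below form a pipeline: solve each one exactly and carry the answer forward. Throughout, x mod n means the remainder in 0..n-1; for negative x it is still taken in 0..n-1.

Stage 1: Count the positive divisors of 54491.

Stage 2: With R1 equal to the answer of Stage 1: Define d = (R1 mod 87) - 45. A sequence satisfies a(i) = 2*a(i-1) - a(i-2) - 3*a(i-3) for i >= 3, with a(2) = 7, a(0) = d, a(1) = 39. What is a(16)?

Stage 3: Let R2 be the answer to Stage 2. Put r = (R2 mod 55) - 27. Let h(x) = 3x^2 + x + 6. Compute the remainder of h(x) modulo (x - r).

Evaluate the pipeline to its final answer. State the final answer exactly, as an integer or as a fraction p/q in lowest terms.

Stage 1: 54491 = 29 * 1879; number of divisors = (1+1) * (1+1) = 4; answer 4
Stage 2: R1 = 4; d = -41; a(3) = 2*(7) - 1*(39) - 3*(-41) = 98; iterating: a(3)=98, a(4)=72, a(5)=25, a(6)=-316, a(7)=-873, a(8)=-1505, a(9)=-1189, a(10)=1746, a(11)=9196, a(12)=20213, a(13)=25992, a(14)=4183, a(15)=-78265, a(16)=-238689; answer -238689
Stage 3: R2 = -238689; r = -16; remainder = value at the root: 3*(-16)^2 + 1*(-16)^1 + 6 = (768) + (-16) + (6) = 758; answer 758

758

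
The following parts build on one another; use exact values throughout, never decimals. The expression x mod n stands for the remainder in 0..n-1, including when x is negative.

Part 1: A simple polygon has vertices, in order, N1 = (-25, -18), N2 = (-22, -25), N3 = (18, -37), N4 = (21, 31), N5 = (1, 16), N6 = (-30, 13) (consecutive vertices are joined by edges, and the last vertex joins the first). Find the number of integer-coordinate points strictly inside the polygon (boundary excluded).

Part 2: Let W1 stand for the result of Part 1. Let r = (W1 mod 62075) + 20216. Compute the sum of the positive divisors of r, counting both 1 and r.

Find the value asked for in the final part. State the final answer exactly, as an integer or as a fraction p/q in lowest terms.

Part 1: cross terms: (-25*-25 - -22*-18)=229, (-22*-37 - 18*-25)=1264, (18*31 - 21*-37)=1335, (21*16 - 1*31)=305, (1*13 - -30*16)=493, (-30*-18 - -25*13)=865; twice the area = |4491| = 4491; area = 4491/2; boundary points = 1 + 4 + 1 + 5 + 1 + 1 = 13; strictly interior points = area - boundary/2 + 1 = 2240; answer 2240
Part 2: W1 = 2240; r = 22456; 22456 = 2^3 * 7 * 401; sigma = (1 + 2 + 4 + 8) * (1 + 7) * (1 + 401) = 15 * 8 * 402 = 48240; answer 48240

48240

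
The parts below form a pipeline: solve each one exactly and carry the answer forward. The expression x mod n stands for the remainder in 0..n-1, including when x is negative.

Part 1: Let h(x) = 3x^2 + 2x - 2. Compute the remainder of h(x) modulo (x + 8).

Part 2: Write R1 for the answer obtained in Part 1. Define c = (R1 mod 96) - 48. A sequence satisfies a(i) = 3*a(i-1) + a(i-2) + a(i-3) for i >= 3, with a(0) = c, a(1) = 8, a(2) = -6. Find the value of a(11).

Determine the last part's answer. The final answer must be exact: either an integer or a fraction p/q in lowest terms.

302228

Part 1: remainder = value at the root: 3*(-8)^2 + 2*(-8)^1 - 2 = (192) + (-16) + (-2) = 174; answer 174
Part 2: R1 = 174; c = 30; a(3) = 3*(-6) + 1*(8) + 1*(30) = 20; iterating: a(3)=20, a(4)=62, a(5)=200, a(6)=682, a(7)=2308, a(8)=7806, a(9)=26408, a(10)=89338, a(11)=302228; answer 302228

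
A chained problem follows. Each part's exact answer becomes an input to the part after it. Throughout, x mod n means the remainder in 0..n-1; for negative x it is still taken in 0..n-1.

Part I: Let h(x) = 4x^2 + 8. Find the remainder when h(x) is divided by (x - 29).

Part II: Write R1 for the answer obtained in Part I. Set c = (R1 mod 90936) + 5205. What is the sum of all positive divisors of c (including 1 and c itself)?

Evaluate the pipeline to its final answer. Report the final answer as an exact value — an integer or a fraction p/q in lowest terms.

12402

Part I: remainder = value at the root: 4*(29)^2 + 8 = (3364) + (8) = 3372; answer 3372
Part II: R1 = 3372; c = 8577; 8577 = 3^2 * 953; sigma = (1 + 3 + 9) * (1 + 953) = 13 * 954 = 12402; answer 12402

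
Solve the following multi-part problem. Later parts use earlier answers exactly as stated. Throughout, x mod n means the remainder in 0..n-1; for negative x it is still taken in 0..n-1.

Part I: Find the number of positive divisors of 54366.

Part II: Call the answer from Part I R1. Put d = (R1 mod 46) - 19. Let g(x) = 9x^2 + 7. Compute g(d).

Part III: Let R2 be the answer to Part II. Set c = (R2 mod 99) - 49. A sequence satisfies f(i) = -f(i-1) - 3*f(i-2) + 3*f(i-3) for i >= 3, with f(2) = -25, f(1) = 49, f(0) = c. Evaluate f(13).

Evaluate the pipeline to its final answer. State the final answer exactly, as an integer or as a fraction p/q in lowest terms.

79999

Part I: 54366 = 2 * 3 * 13 * 17 * 41; number of divisors = (1+1) * (1+1) * (1+1) * (1+1) * (1+1) = 32; answer 32
Part II: R1 = 32; d = 13; 9*(13)^2 + 7 = (1521) + (7) = 1528; answer 1528
Part III: R2 = 1528; c = -6; f(3) = -1*(-25) - 3*(49) + 3*(-6) = -140; iterating: f(3)=-140, f(4)=362, f(5)=-17, f(6)=-1489, f(7)=2626, f(8)=1790, f(9)=-14135, f(10)=16643, f(11)=31132, f(12)=-123466, f(13)=79999; answer 79999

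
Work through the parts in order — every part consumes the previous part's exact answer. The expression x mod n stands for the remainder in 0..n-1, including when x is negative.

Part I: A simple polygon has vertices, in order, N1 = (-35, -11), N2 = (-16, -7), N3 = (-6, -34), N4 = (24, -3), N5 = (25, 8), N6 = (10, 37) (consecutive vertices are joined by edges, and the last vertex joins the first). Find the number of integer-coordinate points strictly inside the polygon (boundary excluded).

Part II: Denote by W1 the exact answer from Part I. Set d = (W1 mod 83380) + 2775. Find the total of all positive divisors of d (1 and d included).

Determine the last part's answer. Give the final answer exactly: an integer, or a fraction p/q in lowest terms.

Part I: cross terms: (-35*-7 - -16*-11)=69, (-16*-34 - -6*-7)=502, (-6*-3 - 24*-34)=834, (24*8 - 25*-3)=267, (25*37 - 10*8)=845, (10*-11 - -35*37)=1185; twice the area = |3702| = 3702; area = 1851; boundary points = 1 + 1 + 1 + 1 + 1 + 3 = 8; strictly interior points = area - boundary/2 + 1 = 1848; answer 1848
Part II: W1 = 1848; d = 4623; 4623 = 3 * 23 * 67; sigma = (1 + 3) * (1 + 23) * (1 + 67) = 4 * 24 * 68 = 6528; answer 6528

6528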